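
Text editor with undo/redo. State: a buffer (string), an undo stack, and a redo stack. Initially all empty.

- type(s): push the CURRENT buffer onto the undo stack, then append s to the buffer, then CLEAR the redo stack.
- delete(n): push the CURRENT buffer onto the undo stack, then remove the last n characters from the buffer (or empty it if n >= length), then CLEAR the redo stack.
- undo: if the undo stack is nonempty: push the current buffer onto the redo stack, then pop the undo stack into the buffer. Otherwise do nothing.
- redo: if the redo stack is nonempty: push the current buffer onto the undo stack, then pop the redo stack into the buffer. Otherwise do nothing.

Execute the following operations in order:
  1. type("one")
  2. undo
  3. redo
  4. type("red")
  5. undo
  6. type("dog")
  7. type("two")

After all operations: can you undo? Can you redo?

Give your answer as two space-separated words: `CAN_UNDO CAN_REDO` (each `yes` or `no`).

After op 1 (type): buf='one' undo_depth=1 redo_depth=0
After op 2 (undo): buf='(empty)' undo_depth=0 redo_depth=1
After op 3 (redo): buf='one' undo_depth=1 redo_depth=0
After op 4 (type): buf='onered' undo_depth=2 redo_depth=0
After op 5 (undo): buf='one' undo_depth=1 redo_depth=1
After op 6 (type): buf='onedog' undo_depth=2 redo_depth=0
After op 7 (type): buf='onedogtwo' undo_depth=3 redo_depth=0

Answer: yes no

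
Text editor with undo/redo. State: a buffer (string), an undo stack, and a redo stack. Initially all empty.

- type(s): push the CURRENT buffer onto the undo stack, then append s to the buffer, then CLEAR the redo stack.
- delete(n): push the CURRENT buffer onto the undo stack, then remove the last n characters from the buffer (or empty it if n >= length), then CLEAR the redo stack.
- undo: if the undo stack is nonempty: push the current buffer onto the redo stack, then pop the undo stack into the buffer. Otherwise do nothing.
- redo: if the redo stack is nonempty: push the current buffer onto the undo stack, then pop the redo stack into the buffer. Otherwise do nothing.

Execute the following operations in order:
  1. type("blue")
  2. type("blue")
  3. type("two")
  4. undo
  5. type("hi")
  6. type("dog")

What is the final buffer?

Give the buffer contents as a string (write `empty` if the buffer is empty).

After op 1 (type): buf='blue' undo_depth=1 redo_depth=0
After op 2 (type): buf='blueblue' undo_depth=2 redo_depth=0
After op 3 (type): buf='bluebluetwo' undo_depth=3 redo_depth=0
After op 4 (undo): buf='blueblue' undo_depth=2 redo_depth=1
After op 5 (type): buf='bluebluehi' undo_depth=3 redo_depth=0
After op 6 (type): buf='bluebluehidog' undo_depth=4 redo_depth=0

Answer: bluebluehidog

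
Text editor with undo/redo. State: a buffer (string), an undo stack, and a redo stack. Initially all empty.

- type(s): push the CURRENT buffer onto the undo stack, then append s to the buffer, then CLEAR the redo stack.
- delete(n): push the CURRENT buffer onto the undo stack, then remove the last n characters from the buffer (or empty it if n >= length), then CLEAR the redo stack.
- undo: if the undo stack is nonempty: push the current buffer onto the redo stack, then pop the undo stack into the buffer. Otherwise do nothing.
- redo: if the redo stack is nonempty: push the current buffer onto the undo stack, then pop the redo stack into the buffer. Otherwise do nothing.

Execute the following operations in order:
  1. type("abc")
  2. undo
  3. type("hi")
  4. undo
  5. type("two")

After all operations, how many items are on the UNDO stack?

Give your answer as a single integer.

After op 1 (type): buf='abc' undo_depth=1 redo_depth=0
After op 2 (undo): buf='(empty)' undo_depth=0 redo_depth=1
After op 3 (type): buf='hi' undo_depth=1 redo_depth=0
After op 4 (undo): buf='(empty)' undo_depth=0 redo_depth=1
After op 5 (type): buf='two' undo_depth=1 redo_depth=0

Answer: 1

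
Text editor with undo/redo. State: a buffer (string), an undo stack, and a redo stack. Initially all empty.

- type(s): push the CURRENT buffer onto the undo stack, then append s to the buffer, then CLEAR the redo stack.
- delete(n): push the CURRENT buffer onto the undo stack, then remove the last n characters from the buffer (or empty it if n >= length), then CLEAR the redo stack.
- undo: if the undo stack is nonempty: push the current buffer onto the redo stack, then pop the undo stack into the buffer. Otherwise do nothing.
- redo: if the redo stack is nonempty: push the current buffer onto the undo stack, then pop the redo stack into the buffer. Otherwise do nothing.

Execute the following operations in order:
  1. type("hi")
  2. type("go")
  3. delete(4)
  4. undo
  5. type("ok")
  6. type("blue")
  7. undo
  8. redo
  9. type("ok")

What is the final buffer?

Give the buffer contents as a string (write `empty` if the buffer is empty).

Answer: higookblueok

Derivation:
After op 1 (type): buf='hi' undo_depth=1 redo_depth=0
After op 2 (type): buf='higo' undo_depth=2 redo_depth=0
After op 3 (delete): buf='(empty)' undo_depth=3 redo_depth=0
After op 4 (undo): buf='higo' undo_depth=2 redo_depth=1
After op 5 (type): buf='higook' undo_depth=3 redo_depth=0
After op 6 (type): buf='higookblue' undo_depth=4 redo_depth=0
After op 7 (undo): buf='higook' undo_depth=3 redo_depth=1
After op 8 (redo): buf='higookblue' undo_depth=4 redo_depth=0
After op 9 (type): buf='higookblueok' undo_depth=5 redo_depth=0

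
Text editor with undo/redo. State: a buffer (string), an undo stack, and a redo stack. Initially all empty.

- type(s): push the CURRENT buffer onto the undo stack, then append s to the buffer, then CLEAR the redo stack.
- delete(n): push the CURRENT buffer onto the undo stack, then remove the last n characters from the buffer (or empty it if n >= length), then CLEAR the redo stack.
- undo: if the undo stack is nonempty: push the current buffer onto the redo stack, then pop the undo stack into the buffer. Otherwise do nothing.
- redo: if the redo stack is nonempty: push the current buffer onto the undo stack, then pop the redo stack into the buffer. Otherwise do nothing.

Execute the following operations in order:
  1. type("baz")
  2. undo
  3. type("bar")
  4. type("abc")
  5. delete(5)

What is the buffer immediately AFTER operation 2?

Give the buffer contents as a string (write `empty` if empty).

After op 1 (type): buf='baz' undo_depth=1 redo_depth=0
After op 2 (undo): buf='(empty)' undo_depth=0 redo_depth=1

Answer: empty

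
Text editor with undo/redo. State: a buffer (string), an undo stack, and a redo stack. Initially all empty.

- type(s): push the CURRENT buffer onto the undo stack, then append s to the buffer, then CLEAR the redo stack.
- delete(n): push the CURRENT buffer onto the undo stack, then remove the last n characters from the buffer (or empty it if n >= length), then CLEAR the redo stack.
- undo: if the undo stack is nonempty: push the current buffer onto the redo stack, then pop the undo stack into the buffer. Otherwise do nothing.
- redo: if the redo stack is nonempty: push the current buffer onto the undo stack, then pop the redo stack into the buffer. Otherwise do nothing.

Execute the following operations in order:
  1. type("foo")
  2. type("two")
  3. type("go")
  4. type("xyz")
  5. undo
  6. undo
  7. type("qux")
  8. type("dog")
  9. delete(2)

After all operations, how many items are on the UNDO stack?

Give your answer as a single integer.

After op 1 (type): buf='foo' undo_depth=1 redo_depth=0
After op 2 (type): buf='footwo' undo_depth=2 redo_depth=0
After op 3 (type): buf='footwogo' undo_depth=3 redo_depth=0
After op 4 (type): buf='footwogoxyz' undo_depth=4 redo_depth=0
After op 5 (undo): buf='footwogo' undo_depth=3 redo_depth=1
After op 6 (undo): buf='footwo' undo_depth=2 redo_depth=2
After op 7 (type): buf='footwoqux' undo_depth=3 redo_depth=0
After op 8 (type): buf='footwoquxdog' undo_depth=4 redo_depth=0
After op 9 (delete): buf='footwoquxd' undo_depth=5 redo_depth=0

Answer: 5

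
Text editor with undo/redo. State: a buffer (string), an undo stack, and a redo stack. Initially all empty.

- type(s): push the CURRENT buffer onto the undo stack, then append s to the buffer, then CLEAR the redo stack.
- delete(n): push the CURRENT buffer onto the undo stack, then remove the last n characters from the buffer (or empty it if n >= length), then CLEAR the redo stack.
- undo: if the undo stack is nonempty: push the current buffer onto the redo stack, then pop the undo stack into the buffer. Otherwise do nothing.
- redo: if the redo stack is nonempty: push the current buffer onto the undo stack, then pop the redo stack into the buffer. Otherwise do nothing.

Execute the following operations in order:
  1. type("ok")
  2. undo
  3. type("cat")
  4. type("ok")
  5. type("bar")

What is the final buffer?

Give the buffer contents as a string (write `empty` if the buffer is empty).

Answer: catokbar

Derivation:
After op 1 (type): buf='ok' undo_depth=1 redo_depth=0
After op 2 (undo): buf='(empty)' undo_depth=0 redo_depth=1
After op 3 (type): buf='cat' undo_depth=1 redo_depth=0
After op 4 (type): buf='catok' undo_depth=2 redo_depth=0
After op 5 (type): buf='catokbar' undo_depth=3 redo_depth=0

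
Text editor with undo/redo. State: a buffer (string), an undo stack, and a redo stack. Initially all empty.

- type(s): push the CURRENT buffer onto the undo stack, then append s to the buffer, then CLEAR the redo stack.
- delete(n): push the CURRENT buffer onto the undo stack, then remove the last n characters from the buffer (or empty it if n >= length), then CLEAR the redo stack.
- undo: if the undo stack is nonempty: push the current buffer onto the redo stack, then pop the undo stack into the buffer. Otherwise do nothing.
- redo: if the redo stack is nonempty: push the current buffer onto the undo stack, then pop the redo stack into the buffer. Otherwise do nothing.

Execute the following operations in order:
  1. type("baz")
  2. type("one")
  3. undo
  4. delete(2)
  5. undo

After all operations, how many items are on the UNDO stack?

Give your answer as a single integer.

Answer: 1

Derivation:
After op 1 (type): buf='baz' undo_depth=1 redo_depth=0
After op 2 (type): buf='bazone' undo_depth=2 redo_depth=0
After op 3 (undo): buf='baz' undo_depth=1 redo_depth=1
After op 4 (delete): buf='b' undo_depth=2 redo_depth=0
After op 5 (undo): buf='baz' undo_depth=1 redo_depth=1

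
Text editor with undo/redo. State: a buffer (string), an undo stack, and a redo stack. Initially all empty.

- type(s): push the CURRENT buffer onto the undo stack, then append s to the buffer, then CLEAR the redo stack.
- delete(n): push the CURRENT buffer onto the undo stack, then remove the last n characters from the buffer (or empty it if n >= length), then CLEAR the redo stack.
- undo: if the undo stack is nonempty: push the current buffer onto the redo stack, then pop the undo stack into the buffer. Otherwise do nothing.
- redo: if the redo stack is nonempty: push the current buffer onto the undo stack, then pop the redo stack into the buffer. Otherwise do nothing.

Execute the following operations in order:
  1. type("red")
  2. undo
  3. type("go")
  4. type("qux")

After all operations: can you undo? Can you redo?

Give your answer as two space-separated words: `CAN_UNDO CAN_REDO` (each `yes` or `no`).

Answer: yes no

Derivation:
After op 1 (type): buf='red' undo_depth=1 redo_depth=0
After op 2 (undo): buf='(empty)' undo_depth=0 redo_depth=1
After op 3 (type): buf='go' undo_depth=1 redo_depth=0
After op 4 (type): buf='goqux' undo_depth=2 redo_depth=0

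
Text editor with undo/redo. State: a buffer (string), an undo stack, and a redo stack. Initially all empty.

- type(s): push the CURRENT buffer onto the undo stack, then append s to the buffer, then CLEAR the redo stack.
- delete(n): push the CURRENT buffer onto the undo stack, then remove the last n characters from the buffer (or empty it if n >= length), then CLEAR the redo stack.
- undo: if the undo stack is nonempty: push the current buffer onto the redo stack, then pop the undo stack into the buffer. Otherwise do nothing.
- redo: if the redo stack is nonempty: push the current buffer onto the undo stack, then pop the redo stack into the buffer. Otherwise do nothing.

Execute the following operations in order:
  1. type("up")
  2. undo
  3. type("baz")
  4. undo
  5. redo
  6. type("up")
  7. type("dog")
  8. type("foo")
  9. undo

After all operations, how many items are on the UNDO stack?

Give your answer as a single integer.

After op 1 (type): buf='up' undo_depth=1 redo_depth=0
After op 2 (undo): buf='(empty)' undo_depth=0 redo_depth=1
After op 3 (type): buf='baz' undo_depth=1 redo_depth=0
After op 4 (undo): buf='(empty)' undo_depth=0 redo_depth=1
After op 5 (redo): buf='baz' undo_depth=1 redo_depth=0
After op 6 (type): buf='bazup' undo_depth=2 redo_depth=0
After op 7 (type): buf='bazupdog' undo_depth=3 redo_depth=0
After op 8 (type): buf='bazupdogfoo' undo_depth=4 redo_depth=0
After op 9 (undo): buf='bazupdog' undo_depth=3 redo_depth=1

Answer: 3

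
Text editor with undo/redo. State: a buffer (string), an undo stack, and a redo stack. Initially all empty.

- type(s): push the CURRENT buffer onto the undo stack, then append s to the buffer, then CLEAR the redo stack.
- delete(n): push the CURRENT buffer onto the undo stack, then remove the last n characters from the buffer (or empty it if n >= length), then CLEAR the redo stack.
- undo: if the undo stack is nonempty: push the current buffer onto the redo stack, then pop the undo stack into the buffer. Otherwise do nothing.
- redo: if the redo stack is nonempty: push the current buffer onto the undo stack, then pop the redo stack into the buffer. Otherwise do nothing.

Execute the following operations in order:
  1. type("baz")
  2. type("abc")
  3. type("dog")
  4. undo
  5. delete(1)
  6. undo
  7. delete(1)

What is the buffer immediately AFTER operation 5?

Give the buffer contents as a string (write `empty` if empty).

Answer: bazab

Derivation:
After op 1 (type): buf='baz' undo_depth=1 redo_depth=0
After op 2 (type): buf='bazabc' undo_depth=2 redo_depth=0
After op 3 (type): buf='bazabcdog' undo_depth=3 redo_depth=0
After op 4 (undo): buf='bazabc' undo_depth=2 redo_depth=1
After op 5 (delete): buf='bazab' undo_depth=3 redo_depth=0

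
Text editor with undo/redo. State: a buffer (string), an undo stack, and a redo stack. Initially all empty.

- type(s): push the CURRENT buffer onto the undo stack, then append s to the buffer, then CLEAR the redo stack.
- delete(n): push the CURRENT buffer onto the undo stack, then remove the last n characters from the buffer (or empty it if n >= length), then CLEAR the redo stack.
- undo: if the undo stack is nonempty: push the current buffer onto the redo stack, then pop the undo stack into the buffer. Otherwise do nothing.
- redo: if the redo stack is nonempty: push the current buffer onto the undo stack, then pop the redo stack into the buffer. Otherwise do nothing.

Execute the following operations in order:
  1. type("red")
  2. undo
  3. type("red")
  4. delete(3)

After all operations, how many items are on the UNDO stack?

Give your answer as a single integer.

After op 1 (type): buf='red' undo_depth=1 redo_depth=0
After op 2 (undo): buf='(empty)' undo_depth=0 redo_depth=1
After op 3 (type): buf='red' undo_depth=1 redo_depth=0
After op 4 (delete): buf='(empty)' undo_depth=2 redo_depth=0

Answer: 2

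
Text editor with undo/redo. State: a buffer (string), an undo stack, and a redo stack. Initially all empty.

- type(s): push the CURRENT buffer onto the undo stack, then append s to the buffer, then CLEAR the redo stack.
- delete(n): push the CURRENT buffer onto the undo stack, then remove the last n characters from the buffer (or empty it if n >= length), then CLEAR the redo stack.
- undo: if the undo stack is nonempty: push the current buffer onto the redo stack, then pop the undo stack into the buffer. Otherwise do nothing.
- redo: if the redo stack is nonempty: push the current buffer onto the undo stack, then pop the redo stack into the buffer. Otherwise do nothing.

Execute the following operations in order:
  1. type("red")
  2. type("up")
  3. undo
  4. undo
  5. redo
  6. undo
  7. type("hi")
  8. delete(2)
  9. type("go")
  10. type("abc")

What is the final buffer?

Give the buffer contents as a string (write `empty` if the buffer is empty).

Answer: goabc

Derivation:
After op 1 (type): buf='red' undo_depth=1 redo_depth=0
After op 2 (type): buf='redup' undo_depth=2 redo_depth=0
After op 3 (undo): buf='red' undo_depth=1 redo_depth=1
After op 4 (undo): buf='(empty)' undo_depth=0 redo_depth=2
After op 5 (redo): buf='red' undo_depth=1 redo_depth=1
After op 6 (undo): buf='(empty)' undo_depth=0 redo_depth=2
After op 7 (type): buf='hi' undo_depth=1 redo_depth=0
After op 8 (delete): buf='(empty)' undo_depth=2 redo_depth=0
After op 9 (type): buf='go' undo_depth=3 redo_depth=0
After op 10 (type): buf='goabc' undo_depth=4 redo_depth=0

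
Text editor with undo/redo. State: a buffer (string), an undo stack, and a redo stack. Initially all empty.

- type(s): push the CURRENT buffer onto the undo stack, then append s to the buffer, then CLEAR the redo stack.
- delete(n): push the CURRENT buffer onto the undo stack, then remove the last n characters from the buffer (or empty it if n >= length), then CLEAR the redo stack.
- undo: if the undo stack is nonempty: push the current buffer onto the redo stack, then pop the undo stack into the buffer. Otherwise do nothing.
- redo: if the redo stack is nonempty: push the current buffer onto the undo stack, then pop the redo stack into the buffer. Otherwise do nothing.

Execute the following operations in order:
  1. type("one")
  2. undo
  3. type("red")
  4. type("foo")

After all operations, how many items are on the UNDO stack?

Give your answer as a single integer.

Answer: 2

Derivation:
After op 1 (type): buf='one' undo_depth=1 redo_depth=0
After op 2 (undo): buf='(empty)' undo_depth=0 redo_depth=1
After op 3 (type): buf='red' undo_depth=1 redo_depth=0
After op 4 (type): buf='redfoo' undo_depth=2 redo_depth=0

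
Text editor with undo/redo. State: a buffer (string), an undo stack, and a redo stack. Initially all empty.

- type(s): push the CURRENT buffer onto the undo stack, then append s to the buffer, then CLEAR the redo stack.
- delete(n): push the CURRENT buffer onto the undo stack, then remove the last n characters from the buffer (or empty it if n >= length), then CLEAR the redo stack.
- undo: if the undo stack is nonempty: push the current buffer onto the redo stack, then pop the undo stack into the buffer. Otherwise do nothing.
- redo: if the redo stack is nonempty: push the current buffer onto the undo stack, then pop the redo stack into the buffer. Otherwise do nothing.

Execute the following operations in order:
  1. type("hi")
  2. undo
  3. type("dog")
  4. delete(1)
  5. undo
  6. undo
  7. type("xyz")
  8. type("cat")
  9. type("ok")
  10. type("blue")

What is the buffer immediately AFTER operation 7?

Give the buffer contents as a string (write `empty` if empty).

Answer: xyz

Derivation:
After op 1 (type): buf='hi' undo_depth=1 redo_depth=0
After op 2 (undo): buf='(empty)' undo_depth=0 redo_depth=1
After op 3 (type): buf='dog' undo_depth=1 redo_depth=0
After op 4 (delete): buf='do' undo_depth=2 redo_depth=0
After op 5 (undo): buf='dog' undo_depth=1 redo_depth=1
After op 6 (undo): buf='(empty)' undo_depth=0 redo_depth=2
After op 7 (type): buf='xyz' undo_depth=1 redo_depth=0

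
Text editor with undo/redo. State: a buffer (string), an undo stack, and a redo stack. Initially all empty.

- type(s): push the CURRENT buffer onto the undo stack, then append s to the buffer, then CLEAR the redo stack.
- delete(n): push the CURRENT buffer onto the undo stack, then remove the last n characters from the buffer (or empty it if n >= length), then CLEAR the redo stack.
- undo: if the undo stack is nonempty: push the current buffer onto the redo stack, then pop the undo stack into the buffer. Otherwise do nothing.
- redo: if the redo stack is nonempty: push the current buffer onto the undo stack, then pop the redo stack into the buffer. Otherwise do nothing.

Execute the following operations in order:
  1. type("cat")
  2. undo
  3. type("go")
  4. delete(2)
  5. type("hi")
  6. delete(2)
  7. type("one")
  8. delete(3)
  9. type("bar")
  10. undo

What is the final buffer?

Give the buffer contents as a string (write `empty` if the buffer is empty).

Answer: empty

Derivation:
After op 1 (type): buf='cat' undo_depth=1 redo_depth=0
After op 2 (undo): buf='(empty)' undo_depth=0 redo_depth=1
After op 3 (type): buf='go' undo_depth=1 redo_depth=0
After op 4 (delete): buf='(empty)' undo_depth=2 redo_depth=0
After op 5 (type): buf='hi' undo_depth=3 redo_depth=0
After op 6 (delete): buf='(empty)' undo_depth=4 redo_depth=0
After op 7 (type): buf='one' undo_depth=5 redo_depth=0
After op 8 (delete): buf='(empty)' undo_depth=6 redo_depth=0
After op 9 (type): buf='bar' undo_depth=7 redo_depth=0
After op 10 (undo): buf='(empty)' undo_depth=6 redo_depth=1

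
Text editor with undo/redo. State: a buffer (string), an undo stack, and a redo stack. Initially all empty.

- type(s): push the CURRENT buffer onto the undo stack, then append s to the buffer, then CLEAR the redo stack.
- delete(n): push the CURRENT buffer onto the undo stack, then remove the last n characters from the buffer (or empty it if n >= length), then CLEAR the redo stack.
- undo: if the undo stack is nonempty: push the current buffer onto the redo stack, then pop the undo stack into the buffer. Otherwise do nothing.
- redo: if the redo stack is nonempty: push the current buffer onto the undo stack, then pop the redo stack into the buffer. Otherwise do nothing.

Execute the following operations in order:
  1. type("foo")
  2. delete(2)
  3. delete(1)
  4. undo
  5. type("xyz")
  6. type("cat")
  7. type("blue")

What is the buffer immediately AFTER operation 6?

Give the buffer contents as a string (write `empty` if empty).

Answer: fxyzcat

Derivation:
After op 1 (type): buf='foo' undo_depth=1 redo_depth=0
After op 2 (delete): buf='f' undo_depth=2 redo_depth=0
After op 3 (delete): buf='(empty)' undo_depth=3 redo_depth=0
After op 4 (undo): buf='f' undo_depth=2 redo_depth=1
After op 5 (type): buf='fxyz' undo_depth=3 redo_depth=0
After op 6 (type): buf='fxyzcat' undo_depth=4 redo_depth=0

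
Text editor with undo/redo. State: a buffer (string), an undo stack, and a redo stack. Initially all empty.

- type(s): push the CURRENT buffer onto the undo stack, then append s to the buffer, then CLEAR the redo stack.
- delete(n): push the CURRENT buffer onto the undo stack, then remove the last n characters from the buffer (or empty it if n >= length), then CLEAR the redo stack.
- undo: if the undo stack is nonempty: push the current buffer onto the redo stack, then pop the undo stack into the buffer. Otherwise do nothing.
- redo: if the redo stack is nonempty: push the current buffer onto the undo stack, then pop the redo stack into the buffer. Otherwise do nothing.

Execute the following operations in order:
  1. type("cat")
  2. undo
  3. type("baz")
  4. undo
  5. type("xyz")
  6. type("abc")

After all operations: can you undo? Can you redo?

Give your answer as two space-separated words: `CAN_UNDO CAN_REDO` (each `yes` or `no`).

Answer: yes no

Derivation:
After op 1 (type): buf='cat' undo_depth=1 redo_depth=0
After op 2 (undo): buf='(empty)' undo_depth=0 redo_depth=1
After op 3 (type): buf='baz' undo_depth=1 redo_depth=0
After op 4 (undo): buf='(empty)' undo_depth=0 redo_depth=1
After op 5 (type): buf='xyz' undo_depth=1 redo_depth=0
After op 6 (type): buf='xyzabc' undo_depth=2 redo_depth=0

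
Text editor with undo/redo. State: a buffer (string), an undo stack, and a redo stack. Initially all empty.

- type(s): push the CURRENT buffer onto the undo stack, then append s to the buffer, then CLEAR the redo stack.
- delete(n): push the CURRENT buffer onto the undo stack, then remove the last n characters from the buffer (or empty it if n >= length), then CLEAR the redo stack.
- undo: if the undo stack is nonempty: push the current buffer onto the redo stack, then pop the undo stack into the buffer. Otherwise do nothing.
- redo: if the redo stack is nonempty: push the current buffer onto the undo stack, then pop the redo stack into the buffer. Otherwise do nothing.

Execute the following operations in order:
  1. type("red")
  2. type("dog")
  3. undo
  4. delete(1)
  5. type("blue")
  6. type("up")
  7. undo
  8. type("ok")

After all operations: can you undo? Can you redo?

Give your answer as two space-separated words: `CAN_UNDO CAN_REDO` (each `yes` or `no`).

After op 1 (type): buf='red' undo_depth=1 redo_depth=0
After op 2 (type): buf='reddog' undo_depth=2 redo_depth=0
After op 3 (undo): buf='red' undo_depth=1 redo_depth=1
After op 4 (delete): buf='re' undo_depth=2 redo_depth=0
After op 5 (type): buf='reblue' undo_depth=3 redo_depth=0
After op 6 (type): buf='reblueup' undo_depth=4 redo_depth=0
After op 7 (undo): buf='reblue' undo_depth=3 redo_depth=1
After op 8 (type): buf='reblueok' undo_depth=4 redo_depth=0

Answer: yes no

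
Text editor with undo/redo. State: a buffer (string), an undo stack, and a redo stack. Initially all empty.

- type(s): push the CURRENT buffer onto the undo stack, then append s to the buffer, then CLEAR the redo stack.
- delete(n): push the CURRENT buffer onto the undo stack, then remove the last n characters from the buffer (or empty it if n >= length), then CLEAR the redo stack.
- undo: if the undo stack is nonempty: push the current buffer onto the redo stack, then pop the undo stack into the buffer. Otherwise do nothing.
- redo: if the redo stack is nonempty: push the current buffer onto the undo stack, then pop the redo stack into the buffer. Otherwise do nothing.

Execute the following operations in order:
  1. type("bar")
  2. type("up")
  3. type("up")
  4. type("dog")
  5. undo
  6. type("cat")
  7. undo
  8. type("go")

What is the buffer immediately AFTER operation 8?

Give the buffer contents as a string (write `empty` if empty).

Answer: barupupgo

Derivation:
After op 1 (type): buf='bar' undo_depth=1 redo_depth=0
After op 2 (type): buf='barup' undo_depth=2 redo_depth=0
After op 3 (type): buf='barupup' undo_depth=3 redo_depth=0
After op 4 (type): buf='barupupdog' undo_depth=4 redo_depth=0
After op 5 (undo): buf='barupup' undo_depth=3 redo_depth=1
After op 6 (type): buf='barupupcat' undo_depth=4 redo_depth=0
After op 7 (undo): buf='barupup' undo_depth=3 redo_depth=1
After op 8 (type): buf='barupupgo' undo_depth=4 redo_depth=0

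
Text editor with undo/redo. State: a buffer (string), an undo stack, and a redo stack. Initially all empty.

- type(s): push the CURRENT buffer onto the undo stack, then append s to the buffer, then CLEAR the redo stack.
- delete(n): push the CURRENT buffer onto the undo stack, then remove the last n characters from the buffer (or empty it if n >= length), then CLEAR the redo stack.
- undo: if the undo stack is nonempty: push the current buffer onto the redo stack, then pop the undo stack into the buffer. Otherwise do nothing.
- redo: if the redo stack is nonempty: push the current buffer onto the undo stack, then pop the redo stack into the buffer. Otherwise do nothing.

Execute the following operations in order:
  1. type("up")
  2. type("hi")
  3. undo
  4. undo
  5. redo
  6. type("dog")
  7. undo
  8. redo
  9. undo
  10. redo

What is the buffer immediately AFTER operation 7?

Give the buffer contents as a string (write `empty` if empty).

Answer: up

Derivation:
After op 1 (type): buf='up' undo_depth=1 redo_depth=0
After op 2 (type): buf='uphi' undo_depth=2 redo_depth=0
After op 3 (undo): buf='up' undo_depth=1 redo_depth=1
After op 4 (undo): buf='(empty)' undo_depth=0 redo_depth=2
After op 5 (redo): buf='up' undo_depth=1 redo_depth=1
After op 6 (type): buf='updog' undo_depth=2 redo_depth=0
After op 7 (undo): buf='up' undo_depth=1 redo_depth=1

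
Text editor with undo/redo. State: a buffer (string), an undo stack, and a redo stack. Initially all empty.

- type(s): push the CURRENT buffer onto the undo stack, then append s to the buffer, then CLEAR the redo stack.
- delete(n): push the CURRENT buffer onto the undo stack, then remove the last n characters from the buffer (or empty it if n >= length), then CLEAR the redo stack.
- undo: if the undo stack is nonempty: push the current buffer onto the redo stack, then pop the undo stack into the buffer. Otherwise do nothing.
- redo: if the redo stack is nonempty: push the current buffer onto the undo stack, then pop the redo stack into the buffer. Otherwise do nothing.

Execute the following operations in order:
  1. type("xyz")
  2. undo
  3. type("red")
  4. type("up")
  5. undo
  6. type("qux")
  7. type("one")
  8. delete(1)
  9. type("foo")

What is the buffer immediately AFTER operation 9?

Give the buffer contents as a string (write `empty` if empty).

Answer: redquxonfoo

Derivation:
After op 1 (type): buf='xyz' undo_depth=1 redo_depth=0
After op 2 (undo): buf='(empty)' undo_depth=0 redo_depth=1
After op 3 (type): buf='red' undo_depth=1 redo_depth=0
After op 4 (type): buf='redup' undo_depth=2 redo_depth=0
After op 5 (undo): buf='red' undo_depth=1 redo_depth=1
After op 6 (type): buf='redqux' undo_depth=2 redo_depth=0
After op 7 (type): buf='redquxone' undo_depth=3 redo_depth=0
After op 8 (delete): buf='redquxon' undo_depth=4 redo_depth=0
After op 9 (type): buf='redquxonfoo' undo_depth=5 redo_depth=0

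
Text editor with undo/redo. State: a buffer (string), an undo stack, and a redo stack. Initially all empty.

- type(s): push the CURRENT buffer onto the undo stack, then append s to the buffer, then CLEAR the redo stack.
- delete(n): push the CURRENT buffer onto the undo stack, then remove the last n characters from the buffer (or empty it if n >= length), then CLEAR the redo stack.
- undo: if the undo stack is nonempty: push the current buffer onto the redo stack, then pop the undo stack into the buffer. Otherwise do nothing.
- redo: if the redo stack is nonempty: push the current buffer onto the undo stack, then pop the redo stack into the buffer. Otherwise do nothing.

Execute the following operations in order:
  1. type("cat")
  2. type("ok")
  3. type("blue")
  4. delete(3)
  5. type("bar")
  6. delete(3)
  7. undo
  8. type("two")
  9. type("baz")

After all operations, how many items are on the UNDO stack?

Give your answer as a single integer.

After op 1 (type): buf='cat' undo_depth=1 redo_depth=0
After op 2 (type): buf='catok' undo_depth=2 redo_depth=0
After op 3 (type): buf='catokblue' undo_depth=3 redo_depth=0
After op 4 (delete): buf='catokb' undo_depth=4 redo_depth=0
After op 5 (type): buf='catokbbar' undo_depth=5 redo_depth=0
After op 6 (delete): buf='catokb' undo_depth=6 redo_depth=0
After op 7 (undo): buf='catokbbar' undo_depth=5 redo_depth=1
After op 8 (type): buf='catokbbartwo' undo_depth=6 redo_depth=0
After op 9 (type): buf='catokbbartwobaz' undo_depth=7 redo_depth=0

Answer: 7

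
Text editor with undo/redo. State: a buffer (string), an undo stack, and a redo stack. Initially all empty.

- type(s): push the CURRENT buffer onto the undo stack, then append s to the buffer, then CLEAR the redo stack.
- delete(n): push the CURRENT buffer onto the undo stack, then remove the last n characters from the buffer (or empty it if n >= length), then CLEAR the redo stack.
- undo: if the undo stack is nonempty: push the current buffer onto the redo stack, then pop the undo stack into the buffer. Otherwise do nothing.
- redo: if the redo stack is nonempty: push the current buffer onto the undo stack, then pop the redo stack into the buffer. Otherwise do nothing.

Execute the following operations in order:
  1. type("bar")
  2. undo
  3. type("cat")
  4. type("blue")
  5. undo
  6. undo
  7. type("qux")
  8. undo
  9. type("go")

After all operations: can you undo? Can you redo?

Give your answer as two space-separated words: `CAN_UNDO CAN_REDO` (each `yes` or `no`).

After op 1 (type): buf='bar' undo_depth=1 redo_depth=0
After op 2 (undo): buf='(empty)' undo_depth=0 redo_depth=1
After op 3 (type): buf='cat' undo_depth=1 redo_depth=0
After op 4 (type): buf='catblue' undo_depth=2 redo_depth=0
After op 5 (undo): buf='cat' undo_depth=1 redo_depth=1
After op 6 (undo): buf='(empty)' undo_depth=0 redo_depth=2
After op 7 (type): buf='qux' undo_depth=1 redo_depth=0
After op 8 (undo): buf='(empty)' undo_depth=0 redo_depth=1
After op 9 (type): buf='go' undo_depth=1 redo_depth=0

Answer: yes no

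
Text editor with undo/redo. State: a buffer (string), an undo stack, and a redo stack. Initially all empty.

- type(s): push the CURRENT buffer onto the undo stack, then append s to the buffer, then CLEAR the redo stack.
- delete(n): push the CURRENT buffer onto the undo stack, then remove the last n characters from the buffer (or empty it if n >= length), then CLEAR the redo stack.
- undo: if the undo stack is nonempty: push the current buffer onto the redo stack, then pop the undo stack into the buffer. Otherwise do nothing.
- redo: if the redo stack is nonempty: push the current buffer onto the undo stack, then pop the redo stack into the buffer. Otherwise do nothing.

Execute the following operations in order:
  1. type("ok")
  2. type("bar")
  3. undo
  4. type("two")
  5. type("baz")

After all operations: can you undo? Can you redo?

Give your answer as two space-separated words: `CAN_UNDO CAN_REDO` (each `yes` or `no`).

Answer: yes no

Derivation:
After op 1 (type): buf='ok' undo_depth=1 redo_depth=0
After op 2 (type): buf='okbar' undo_depth=2 redo_depth=0
After op 3 (undo): buf='ok' undo_depth=1 redo_depth=1
After op 4 (type): buf='oktwo' undo_depth=2 redo_depth=0
After op 5 (type): buf='oktwobaz' undo_depth=3 redo_depth=0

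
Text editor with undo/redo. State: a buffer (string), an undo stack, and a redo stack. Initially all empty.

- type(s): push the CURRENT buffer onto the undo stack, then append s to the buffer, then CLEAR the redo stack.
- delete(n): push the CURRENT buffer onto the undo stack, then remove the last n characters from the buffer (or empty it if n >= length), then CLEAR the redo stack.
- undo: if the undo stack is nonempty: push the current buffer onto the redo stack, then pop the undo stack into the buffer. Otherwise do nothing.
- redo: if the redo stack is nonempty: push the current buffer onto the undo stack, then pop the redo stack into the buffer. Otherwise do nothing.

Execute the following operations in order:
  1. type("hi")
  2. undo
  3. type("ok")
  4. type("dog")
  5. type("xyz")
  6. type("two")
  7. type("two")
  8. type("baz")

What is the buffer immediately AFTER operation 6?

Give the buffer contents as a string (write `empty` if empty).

Answer: okdogxyztwo

Derivation:
After op 1 (type): buf='hi' undo_depth=1 redo_depth=0
After op 2 (undo): buf='(empty)' undo_depth=0 redo_depth=1
After op 3 (type): buf='ok' undo_depth=1 redo_depth=0
After op 4 (type): buf='okdog' undo_depth=2 redo_depth=0
After op 5 (type): buf='okdogxyz' undo_depth=3 redo_depth=0
After op 6 (type): buf='okdogxyztwo' undo_depth=4 redo_depth=0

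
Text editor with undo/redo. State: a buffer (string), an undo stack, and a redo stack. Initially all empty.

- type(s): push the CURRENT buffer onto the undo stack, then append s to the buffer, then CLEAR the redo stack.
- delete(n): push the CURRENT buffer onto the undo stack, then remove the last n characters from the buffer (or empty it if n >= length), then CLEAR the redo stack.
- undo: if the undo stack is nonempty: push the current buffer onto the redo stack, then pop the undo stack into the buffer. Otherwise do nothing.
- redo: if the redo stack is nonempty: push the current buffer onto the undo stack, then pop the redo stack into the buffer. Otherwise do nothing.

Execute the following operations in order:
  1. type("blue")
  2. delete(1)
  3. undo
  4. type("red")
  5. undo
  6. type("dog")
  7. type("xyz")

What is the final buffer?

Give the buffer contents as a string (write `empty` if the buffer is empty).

After op 1 (type): buf='blue' undo_depth=1 redo_depth=0
After op 2 (delete): buf='blu' undo_depth=2 redo_depth=0
After op 3 (undo): buf='blue' undo_depth=1 redo_depth=1
After op 4 (type): buf='bluered' undo_depth=2 redo_depth=0
After op 5 (undo): buf='blue' undo_depth=1 redo_depth=1
After op 6 (type): buf='bluedog' undo_depth=2 redo_depth=0
After op 7 (type): buf='bluedogxyz' undo_depth=3 redo_depth=0

Answer: bluedogxyz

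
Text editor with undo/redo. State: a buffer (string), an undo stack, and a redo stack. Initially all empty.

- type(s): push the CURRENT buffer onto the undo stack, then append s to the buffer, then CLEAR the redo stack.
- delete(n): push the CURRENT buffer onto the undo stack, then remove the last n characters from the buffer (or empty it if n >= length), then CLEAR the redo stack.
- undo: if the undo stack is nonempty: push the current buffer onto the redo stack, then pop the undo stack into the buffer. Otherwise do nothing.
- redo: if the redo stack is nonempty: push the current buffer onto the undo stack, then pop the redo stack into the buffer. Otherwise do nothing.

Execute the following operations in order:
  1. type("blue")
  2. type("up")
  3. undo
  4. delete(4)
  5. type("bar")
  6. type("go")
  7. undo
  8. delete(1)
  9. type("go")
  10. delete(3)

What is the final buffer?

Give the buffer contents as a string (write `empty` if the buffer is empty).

After op 1 (type): buf='blue' undo_depth=1 redo_depth=0
After op 2 (type): buf='blueup' undo_depth=2 redo_depth=0
After op 3 (undo): buf='blue' undo_depth=1 redo_depth=1
After op 4 (delete): buf='(empty)' undo_depth=2 redo_depth=0
After op 5 (type): buf='bar' undo_depth=3 redo_depth=0
After op 6 (type): buf='bargo' undo_depth=4 redo_depth=0
After op 7 (undo): buf='bar' undo_depth=3 redo_depth=1
After op 8 (delete): buf='ba' undo_depth=4 redo_depth=0
After op 9 (type): buf='bago' undo_depth=5 redo_depth=0
After op 10 (delete): buf='b' undo_depth=6 redo_depth=0

Answer: b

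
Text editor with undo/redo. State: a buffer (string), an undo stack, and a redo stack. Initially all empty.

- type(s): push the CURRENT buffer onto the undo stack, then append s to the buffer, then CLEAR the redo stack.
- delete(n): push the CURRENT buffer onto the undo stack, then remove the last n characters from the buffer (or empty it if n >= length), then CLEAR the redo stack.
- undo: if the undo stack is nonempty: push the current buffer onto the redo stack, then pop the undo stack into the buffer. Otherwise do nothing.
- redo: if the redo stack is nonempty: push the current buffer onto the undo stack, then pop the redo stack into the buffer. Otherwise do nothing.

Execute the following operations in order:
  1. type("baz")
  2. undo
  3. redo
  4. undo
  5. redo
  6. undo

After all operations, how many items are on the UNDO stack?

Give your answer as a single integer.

Answer: 0

Derivation:
After op 1 (type): buf='baz' undo_depth=1 redo_depth=0
After op 2 (undo): buf='(empty)' undo_depth=0 redo_depth=1
After op 3 (redo): buf='baz' undo_depth=1 redo_depth=0
After op 4 (undo): buf='(empty)' undo_depth=0 redo_depth=1
After op 5 (redo): buf='baz' undo_depth=1 redo_depth=0
After op 6 (undo): buf='(empty)' undo_depth=0 redo_depth=1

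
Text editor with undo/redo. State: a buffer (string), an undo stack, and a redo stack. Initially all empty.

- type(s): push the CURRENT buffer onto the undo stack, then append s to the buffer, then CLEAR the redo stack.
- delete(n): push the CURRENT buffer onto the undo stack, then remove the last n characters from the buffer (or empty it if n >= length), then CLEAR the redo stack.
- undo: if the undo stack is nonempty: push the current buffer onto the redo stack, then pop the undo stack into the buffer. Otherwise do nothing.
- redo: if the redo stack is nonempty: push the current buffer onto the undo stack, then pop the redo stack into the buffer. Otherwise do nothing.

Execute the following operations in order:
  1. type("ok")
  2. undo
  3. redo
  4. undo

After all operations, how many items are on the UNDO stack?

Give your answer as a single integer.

Answer: 0

Derivation:
After op 1 (type): buf='ok' undo_depth=1 redo_depth=0
After op 2 (undo): buf='(empty)' undo_depth=0 redo_depth=1
After op 3 (redo): buf='ok' undo_depth=1 redo_depth=0
After op 4 (undo): buf='(empty)' undo_depth=0 redo_depth=1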